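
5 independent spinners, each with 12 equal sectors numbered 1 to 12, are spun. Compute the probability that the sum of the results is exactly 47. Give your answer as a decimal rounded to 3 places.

There are 12^5 = 248832 equally likely outcomes.
The number of ordered 5-tuples from {1,…,12} summing to 47 is 2355.
P(sum = 47) = 2355/248832 = 785/82944 ≈ 0.009.

0.009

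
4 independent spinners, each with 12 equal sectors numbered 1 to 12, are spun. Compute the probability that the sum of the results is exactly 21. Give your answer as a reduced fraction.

There are 12^4 = 20736 equally likely outcomes.
The number of ordered 4-tuples from {1,…,12} summing to 21 is 916.
P(sum = 21) = 916/20736 = 229/5184.

229/5184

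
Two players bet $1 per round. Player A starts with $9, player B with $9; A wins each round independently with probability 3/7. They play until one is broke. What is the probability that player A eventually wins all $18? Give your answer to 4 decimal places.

Let r = q/p = (4/7)/(3/7) = 4/3. The recurrence P(i) = p·P(i+1) + q·P(i−1) with P(0)=0, P(18)=1 gives P(i) = (1 − r^i)/(1 − r^18).
P(9) = (1 − (4/3)^9) / (1 − (4/3)^18) = 19683/281827 ≈ 0.0698.

0.0698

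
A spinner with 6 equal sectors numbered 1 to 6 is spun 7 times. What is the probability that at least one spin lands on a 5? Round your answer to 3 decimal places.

P(no spin lands on a 5) = (5/6)^7 ≈ 0.279.
P(at least one) = 1 − 0.279 = 0.721.

0.721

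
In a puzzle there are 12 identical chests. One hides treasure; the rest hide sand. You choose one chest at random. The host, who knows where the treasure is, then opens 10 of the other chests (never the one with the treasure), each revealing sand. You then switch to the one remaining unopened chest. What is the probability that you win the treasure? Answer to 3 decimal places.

Your original chest holds the treasure with probability 1/12, so the other 11 collectively hold it with probability 11/12.
The host can always find 10 empty chests to open, so the reveals don't change that 11/12; it is now spread over the 1 remaining unopened chest.
P(win by switching) = (11/12) · (1/1) = 11/12 ≈ 0.917.

0.917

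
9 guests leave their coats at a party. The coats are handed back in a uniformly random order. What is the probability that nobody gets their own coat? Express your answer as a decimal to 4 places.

0.3679

This is the derangement probability: permutations of 9 with no fixed point.
D(9) = 9! · (1 − 1/1! + 1/2! − ··· + (−1)^9/9!) = 133496.
P = 133496/362880 = 16687/45360 ≈ 0.3679.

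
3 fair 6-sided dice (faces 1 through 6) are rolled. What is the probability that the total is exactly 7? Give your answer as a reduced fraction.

There are 6^3 = 216 equally likely outcomes.
The number of ordered 3-tuples from {1,…,6} summing to 7 is 15.
P(sum = 7) = 15/216 = 5/72.

5/72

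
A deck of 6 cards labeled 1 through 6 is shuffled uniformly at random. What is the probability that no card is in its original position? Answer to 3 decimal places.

0.368

This is the derangement probability: permutations of 6 with no fixed point.
D(6) = 6! · (1 − 1/1! + 1/2! − ··· + (−1)^6/6!) = 265.
P = 265/720 = 53/144 ≈ 0.368.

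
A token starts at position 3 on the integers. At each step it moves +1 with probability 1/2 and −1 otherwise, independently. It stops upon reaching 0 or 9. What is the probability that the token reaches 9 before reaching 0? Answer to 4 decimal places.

With a fair step, P(i) = ½P(i−1) + ½P(i+1) with P(0)=0, P(9)=1 has the linear solution P(i) = i/9.
P(3) = 3/9 = 1/3 ≈ 0.3333.

0.3333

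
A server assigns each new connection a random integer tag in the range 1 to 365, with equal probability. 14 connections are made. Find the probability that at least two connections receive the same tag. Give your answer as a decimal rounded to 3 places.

It's easier to compute the probability that all 14 are distinct.
P(all distinct) = 365/365 · 364/365 · ··· · 352/365 ≈ 0.777.
So the probability of at least one match is 1 − 0.777 = 0.223.

0.223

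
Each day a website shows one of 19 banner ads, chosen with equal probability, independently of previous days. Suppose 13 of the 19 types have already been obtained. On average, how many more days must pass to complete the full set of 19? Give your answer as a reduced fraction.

931/20

Starting from 13 distinct types, each trial gives a new one with probability (19−i)/19 when i types are held, so the wait for the next new type is 19/(19−i).
E = 19/6 + 19/5 + 19/4 + 19/3 + 19/2 + 19/1 = 931/20.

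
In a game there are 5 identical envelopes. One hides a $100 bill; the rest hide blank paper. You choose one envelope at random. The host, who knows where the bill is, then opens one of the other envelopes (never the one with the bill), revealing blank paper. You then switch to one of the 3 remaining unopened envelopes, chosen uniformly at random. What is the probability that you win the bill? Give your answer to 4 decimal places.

0.2667

Your original envelope holds the bill with probability 1/5, so the other 4 collectively hold it with probability 4/5.
The host can always find an empty envelope to open, so this doesn't change that 4/5; it is now spread over the 3 remaining unopened envelopes.
P(win by switching) = (4/5) · (1/3) = 4/15 ≈ 0.2667.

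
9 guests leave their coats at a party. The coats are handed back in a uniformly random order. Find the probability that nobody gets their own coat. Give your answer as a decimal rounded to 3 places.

This is the derangement probability: permutations of 9 with no fixed point.
D(9) = 9! · (1 − 1/1! + 1/2! − ··· + (−1)^9/9!) = 133496.
P = 133496/362880 = 16687/45360 ≈ 0.368.

0.368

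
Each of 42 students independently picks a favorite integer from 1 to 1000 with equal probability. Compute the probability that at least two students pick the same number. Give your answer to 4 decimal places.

It's easier to compute the probability that all 42 are distinct.
P(all distinct) = 1000/1000 · 999/1000 · ··· · 959/1000 ≈ 0.4176.
So the probability of at least one match is 1 − 0.4176 = 0.5824.

0.5824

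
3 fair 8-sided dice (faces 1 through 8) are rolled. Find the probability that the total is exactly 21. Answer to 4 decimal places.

There are 8^3 = 512 equally likely outcomes.
The number of ordered 3-tuples from {1,…,8} summing to 21 is 10.
P(sum = 21) = 10/512 = 5/256 ≈ 0.0195.

0.0195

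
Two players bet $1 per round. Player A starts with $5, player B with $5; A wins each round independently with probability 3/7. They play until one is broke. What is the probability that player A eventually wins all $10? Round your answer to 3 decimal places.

0.192

Let r = q/p = (4/7)/(3/7) = 4/3. The recurrence P(i) = p·P(i+1) + q·P(i−1) with P(0)=0, P(10)=1 gives P(i) = (1 − r^i)/(1 − r^10).
P(5) = (1 − (4/3)^5) / (1 − (4/3)^10) = 243/1267 ≈ 0.192.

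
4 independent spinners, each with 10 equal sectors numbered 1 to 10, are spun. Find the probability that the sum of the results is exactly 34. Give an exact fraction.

There are 10^4 = 10000 equally likely outcomes.
The number of ordered 4-tuples from {1,…,10} summing to 34 is 84.
P(sum = 34) = 84/10000 = 21/2500.

21/2500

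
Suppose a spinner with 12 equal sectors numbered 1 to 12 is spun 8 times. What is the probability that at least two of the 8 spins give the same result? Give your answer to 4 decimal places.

P(all 8 different) = 12/12 · 11/12 · ··· · 5/12 ≈ 0.0464.
P(at least two equal) = 1 − 0.0464 = 0.9536.

0.9536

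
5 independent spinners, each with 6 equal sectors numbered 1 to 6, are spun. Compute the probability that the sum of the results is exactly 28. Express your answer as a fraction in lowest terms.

5/2592

There are 6^5 = 7776 equally likely outcomes.
The number of ordered 5-tuples from {1,…,6} summing to 28 is 15.
P(sum = 28) = 15/7776 = 5/2592.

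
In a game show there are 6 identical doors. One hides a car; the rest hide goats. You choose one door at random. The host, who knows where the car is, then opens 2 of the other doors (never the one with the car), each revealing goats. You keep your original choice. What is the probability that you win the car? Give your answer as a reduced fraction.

1/6

The host can always open 2 empty doors regardless of your choice, so the reveals give no information about your original door.
P(win by staying) = 1/6.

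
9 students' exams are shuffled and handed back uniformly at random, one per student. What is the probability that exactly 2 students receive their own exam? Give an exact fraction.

103/560

Choose which 2 of the 9 are fixed: C(9,2) = 36 ways.
The remaining 7 must have no fixed point: D(7) = 1854.
P = 36·1854/362880 = 103/560.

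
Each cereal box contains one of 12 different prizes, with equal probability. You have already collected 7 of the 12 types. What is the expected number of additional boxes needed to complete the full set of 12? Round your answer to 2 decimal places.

27.40

Starting from 7 distinct types, each trial gives a new one with probability (12−i)/12 when i types are held, so the wait for the next new type is 12/(12−i).
E = 12/5 + 12/4 + 12/3 + 12/2 + 12/1 = 137/5 ≈ 27.40.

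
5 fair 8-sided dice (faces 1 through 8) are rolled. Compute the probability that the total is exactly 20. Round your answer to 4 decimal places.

0.0679

There are 8^5 = 32768 equally likely outcomes.
The number of ordered 5-tuples from {1,…,8} summing to 20 is 2226.
P(sum = 20) = 2226/32768 = 1113/16384 ≈ 0.0679.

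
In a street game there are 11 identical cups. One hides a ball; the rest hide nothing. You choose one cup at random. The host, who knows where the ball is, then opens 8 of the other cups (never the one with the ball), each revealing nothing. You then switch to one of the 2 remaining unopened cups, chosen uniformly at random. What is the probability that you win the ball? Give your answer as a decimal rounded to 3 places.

0.455

Your original cup holds the ball with probability 1/11, so the other 10 collectively hold it with probability 10/11.
The host can always find 8 empty cups to open, so the reveals don't change that 10/11; it is now spread over the 2 remaining unopened cups.
P(win by switching) = (10/11) · (1/2) = 5/11 ≈ 0.455.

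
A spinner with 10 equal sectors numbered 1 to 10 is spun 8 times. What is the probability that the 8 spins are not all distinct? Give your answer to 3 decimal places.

P(all 8 different) = 10/10 · 9/10 · ··· · 3/10 ≈ 0.018.
P(at least two equal) = 1 − 0.018 = 0.982.

0.982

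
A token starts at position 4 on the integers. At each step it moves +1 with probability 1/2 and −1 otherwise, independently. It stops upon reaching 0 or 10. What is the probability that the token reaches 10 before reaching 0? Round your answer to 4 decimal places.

0.4000

With a fair step, P(i) = ½P(i−1) + ½P(i+1) with P(0)=0, P(10)=1 has the linear solution P(i) = i/10.
P(4) = 4/10 = 2/5 ≈ 0.4000.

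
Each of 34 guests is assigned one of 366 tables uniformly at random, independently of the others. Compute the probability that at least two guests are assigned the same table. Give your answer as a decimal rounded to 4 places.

0.7944

It's easier to compute the probability that all 34 are distinct.
P(all distinct) = 366/366 · 365/366 · ··· · 333/366 ≈ 0.2056.
So the probability of at least one match is 1 − 0.2056 = 0.7944.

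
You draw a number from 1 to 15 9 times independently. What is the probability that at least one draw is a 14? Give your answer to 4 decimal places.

P(no draw is a 14) = (14/15)^9 ≈ 0.5374.
P(at least one) = 1 − 0.5374 = 0.4626.

0.4626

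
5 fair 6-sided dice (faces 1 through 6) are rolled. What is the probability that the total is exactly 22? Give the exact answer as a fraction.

There are 6^5 = 7776 equally likely outcomes.
The number of ordered 5-tuples from {1,…,6} summing to 22 is 420.
P(sum = 22) = 420/7776 = 35/648.

35/648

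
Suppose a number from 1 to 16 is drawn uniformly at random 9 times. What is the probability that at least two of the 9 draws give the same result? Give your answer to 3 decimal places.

P(all 9 different) = 16/16 · 15/16 · ··· · 8/16 ≈ 0.060.
P(at least two equal) = 1 − 0.060 = 0.940.

0.940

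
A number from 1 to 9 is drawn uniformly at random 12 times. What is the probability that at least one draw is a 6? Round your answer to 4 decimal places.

0.7567

P(no draw is a 6) = (8/9)^12 ≈ 0.2433.
P(at least one) = 1 − 0.2433 = 0.7567.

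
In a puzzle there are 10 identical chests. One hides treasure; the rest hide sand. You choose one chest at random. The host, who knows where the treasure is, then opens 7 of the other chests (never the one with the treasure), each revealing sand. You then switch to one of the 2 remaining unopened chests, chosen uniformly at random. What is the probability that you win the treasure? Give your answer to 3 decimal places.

Your original chest holds the treasure with probability 1/10, so the other 9 collectively hold it with probability 9/10.
The host can always find 7 empty chests to open, so the reveals don't change that 9/10; it is now spread over the 2 remaining unopened chests.
P(win by switching) = (9/10) · (1/2) = 9/20 ≈ 0.450.

0.450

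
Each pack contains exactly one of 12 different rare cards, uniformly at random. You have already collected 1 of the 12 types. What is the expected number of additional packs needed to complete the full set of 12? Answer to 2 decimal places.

Starting from 1 distinct type, each trial gives a new one with probability (12−i)/12 when i types are held, so the wait for the next new type is 12/(12−i).
E = 12/11 + 12/10 + 12/9 + 12/8 + 12/7 + 12/6 + 12/5 + 12/4 + 12/3 + 12/2 + 12/1 = 83711/2310 ≈ 36.24.

36.24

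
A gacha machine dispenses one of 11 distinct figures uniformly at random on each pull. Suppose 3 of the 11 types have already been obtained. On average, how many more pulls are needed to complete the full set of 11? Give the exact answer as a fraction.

8371/280

Starting from 3 distinct types, each trial gives a new one with probability (11−i)/11 when i types are held, so the wait for the next new type is 11/(11−i).
E = 11/8 + 11/7 + 11/6 + 11/5 + 11/4 + 11/3 + 11/2 + 11/1 = 8371/280.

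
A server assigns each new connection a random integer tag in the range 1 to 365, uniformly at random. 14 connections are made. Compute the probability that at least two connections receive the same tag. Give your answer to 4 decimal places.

It's easier to compute the probability that all 14 are distinct.
P(all distinct) = 365/365 · 364/365 · ··· · 352/365 ≈ 0.7769.
So the probability of at least one match is 1 − 0.7769 = 0.2231.

0.2231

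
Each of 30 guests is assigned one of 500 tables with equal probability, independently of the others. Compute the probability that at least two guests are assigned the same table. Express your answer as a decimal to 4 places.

0.5884

It's easier to compute the probability that all 30 are distinct.
P(all distinct) = 500/500 · 499/500 · ··· · 471/500 ≈ 0.4116.
So the probability of at least one match is 1 − 0.4116 = 0.5884.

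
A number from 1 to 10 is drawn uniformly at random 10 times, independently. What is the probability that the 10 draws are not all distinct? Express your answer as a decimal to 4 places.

0.9996

P(all 10 different) = 10/10 · 9/10 · ··· · 1/10 ≈ 0.0004.
P(at least two equal) = 1 − 0.0004 = 0.9996.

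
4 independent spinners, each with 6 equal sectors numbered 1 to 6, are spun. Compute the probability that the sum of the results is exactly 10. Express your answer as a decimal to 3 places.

0.062

There are 6^4 = 1296 equally likely outcomes.
The number of ordered 4-tuples from {1,…,6} summing to 10 is 80.
P(sum = 10) = 80/1296 = 5/81 ≈ 0.062.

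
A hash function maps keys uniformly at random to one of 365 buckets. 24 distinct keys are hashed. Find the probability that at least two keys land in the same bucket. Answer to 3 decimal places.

It's easier to compute the probability that all 24 are distinct.
P(all distinct) = 365/365 · 364/365 · ··· · 342/365 ≈ 0.462.
So the probability of at least one match is 1 − 0.462 = 0.538.

0.538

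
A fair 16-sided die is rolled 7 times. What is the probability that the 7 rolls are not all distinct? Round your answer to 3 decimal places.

P(all 7 different) = 16/16 · 15/16 · ··· · 10/16 ≈ 0.215.
P(at least two equal) = 1 − 0.215 = 0.785.

0.785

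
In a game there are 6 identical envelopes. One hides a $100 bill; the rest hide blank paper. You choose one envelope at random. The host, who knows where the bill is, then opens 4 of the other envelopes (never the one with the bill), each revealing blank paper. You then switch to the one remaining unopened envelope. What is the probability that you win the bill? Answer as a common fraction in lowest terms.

Your original envelope holds the bill with probability 1/6, so the other 5 collectively hold it with probability 5/6.
The host can always find 4 empty envelopes to open, so the reveals don't change that 5/6; it is now spread over the 1 remaining unopened envelope.
P(win by switching) = (5/6) · (1/1) = 5/6.

5/6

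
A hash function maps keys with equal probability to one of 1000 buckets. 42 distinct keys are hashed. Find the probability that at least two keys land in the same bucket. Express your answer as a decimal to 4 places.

It's easier to compute the probability that all 42 are distinct.
P(all distinct) = 1000/1000 · 999/1000 · ··· · 959/1000 ≈ 0.4176.
So the probability of at least one match is 1 − 0.4176 = 0.5824.

0.5824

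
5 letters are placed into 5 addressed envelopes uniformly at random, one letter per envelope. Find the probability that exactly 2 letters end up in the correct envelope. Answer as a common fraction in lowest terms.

1/6

Choose which 2 of the 5 are fixed: C(5,2) = 10 ways.
The remaining 3 must have no fixed point: D(3) = 2.
P = 10·2/120 = 1/6.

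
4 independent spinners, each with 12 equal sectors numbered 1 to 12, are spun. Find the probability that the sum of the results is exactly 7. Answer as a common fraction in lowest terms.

There are 12^4 = 20736 equally likely outcomes.
The number of ordered 4-tuples from {1,…,12} summing to 7 is 20.
P(sum = 7) = 20/20736 = 5/5184.

5/5184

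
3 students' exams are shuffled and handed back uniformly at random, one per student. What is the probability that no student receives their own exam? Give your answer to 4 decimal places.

This is the derangement probability: permutations of 3 with no fixed point.
D(3) = 3! · (1 − 1/1! + 1/2! − ··· + (−1)^3/3!) = 2.
P = 2/6 = 1/3 ≈ 0.3333.

0.3333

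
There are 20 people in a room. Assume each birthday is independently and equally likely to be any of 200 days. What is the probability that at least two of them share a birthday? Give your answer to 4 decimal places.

0.6256

It's easier to compute the probability that all 20 are distinct.
P(all distinct) = 200/200 · 199/200 · ··· · 181/200 ≈ 0.3744.
So the probability of at least one match is 1 − 0.3744 = 0.6256.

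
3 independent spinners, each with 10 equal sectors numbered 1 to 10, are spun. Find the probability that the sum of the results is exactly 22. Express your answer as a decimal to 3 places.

There are 10^3 = 1000 equally likely outcomes.
The number of ordered 3-tuples from {1,…,10} summing to 22 is 45.
P(sum = 22) = 45/1000 = 9/200 ≈ 0.045.

0.045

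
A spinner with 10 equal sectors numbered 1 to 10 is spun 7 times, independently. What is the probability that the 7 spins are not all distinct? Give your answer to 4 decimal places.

P(all 7 different) = 10/10 · 9/10 · ··· · 4/10 ≈ 0.0605.
P(at least two equal) = 1 − 0.0605 = 0.9395.

0.9395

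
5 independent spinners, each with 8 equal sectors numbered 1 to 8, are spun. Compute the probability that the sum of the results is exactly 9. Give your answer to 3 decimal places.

0.002

There are 8^5 = 32768 equally likely outcomes.
The number of ordered 5-tuples from {1,…,8} summing to 9 is 70.
P(sum = 9) = 70/32768 = 35/16384 ≈ 0.002.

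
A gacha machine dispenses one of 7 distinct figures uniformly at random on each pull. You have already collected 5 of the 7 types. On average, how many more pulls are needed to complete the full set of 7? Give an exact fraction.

21/2

Starting from 5 distinct types, each trial gives a new one with probability (7−i)/7 when i types are held, so the wait for the next new type is 7/(7−i).
E = 7/2 + 7/1 = 21/2.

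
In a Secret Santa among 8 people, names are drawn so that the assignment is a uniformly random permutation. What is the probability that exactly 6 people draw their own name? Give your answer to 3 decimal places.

0.001

Choose which 6 of the 8 are fixed: C(8,6) = 28 ways.
The remaining 2 must have no fixed point: D(2) = 1.
P = 28·1/40320 = 1/1440 ≈ 0.001.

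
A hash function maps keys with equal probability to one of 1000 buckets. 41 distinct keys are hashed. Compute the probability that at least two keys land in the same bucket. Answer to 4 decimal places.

0.5645

It's easier to compute the probability that all 41 are distinct.
P(all distinct) = 1000/1000 · 999/1000 · ··· · 960/1000 ≈ 0.4355.
So the probability of at least one match is 1 − 0.4355 = 0.5645.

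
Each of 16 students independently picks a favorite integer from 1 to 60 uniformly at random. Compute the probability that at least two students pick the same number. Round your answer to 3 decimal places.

It's easier to compute the probability that all 16 are distinct.
P(all distinct) = 60/60 · 59/60 · ··· · 45/60 ≈ 0.111.
So the probability of at least one match is 1 − 0.111 = 0.889.

0.889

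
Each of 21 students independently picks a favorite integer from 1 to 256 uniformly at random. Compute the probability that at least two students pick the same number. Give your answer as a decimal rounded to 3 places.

It's easier to compute the probability that all 21 are distinct.
P(all distinct) = 256/256 · 255/256 · ··· · 236/256 ≈ 0.430.
So the probability of at least one match is 1 − 0.430 = 0.570.

0.570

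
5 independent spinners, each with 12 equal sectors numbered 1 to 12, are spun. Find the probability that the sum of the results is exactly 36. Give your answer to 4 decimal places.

There are 12^5 = 248832 equally likely outcomes.
The number of ordered 5-tuples from {1,…,12} summing to 36 is 11385.
P(sum = 36) = 11385/248832 = 1265/27648 ≈ 0.0458.

0.0458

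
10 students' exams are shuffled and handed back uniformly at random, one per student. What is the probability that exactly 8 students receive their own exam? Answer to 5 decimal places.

0.00001

Choose which 8 of the 10 are fixed: C(10,8) = 45 ways.
The remaining 2 must have no fixed point: D(2) = 1.
P = 45·1/3628800 = 1/80640 ≈ 0.00001.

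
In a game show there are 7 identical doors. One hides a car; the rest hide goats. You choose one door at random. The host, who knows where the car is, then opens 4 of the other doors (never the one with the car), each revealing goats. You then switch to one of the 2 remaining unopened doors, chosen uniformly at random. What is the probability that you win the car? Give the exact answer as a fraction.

3/7

Your original door holds the car with probability 1/7, so the other 6 collectively hold it with probability 6/7.
The host can always find 4 empty doors to open, so the reveals don't change that 6/7; it is now spread over the 2 remaining unopened doors.
P(win by switching) = (6/7) · (1/2) = 3/7.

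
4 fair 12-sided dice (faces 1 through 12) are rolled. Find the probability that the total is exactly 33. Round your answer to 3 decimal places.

0.035

There are 12^4 = 20736 equally likely outcomes.
The number of ordered 4-tuples from {1,…,12} summing to 33 is 736.
P(sum = 33) = 736/20736 = 23/648 ≈ 0.035.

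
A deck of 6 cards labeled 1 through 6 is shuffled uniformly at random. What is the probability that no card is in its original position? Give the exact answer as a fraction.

This is the derangement probability: permutations of 6 with no fixed point.
D(6) = 6! · (1 − 1/1! + 1/2! − ··· + (−1)^6/6!) = 265.
P = 265/720 = 53/144.

53/144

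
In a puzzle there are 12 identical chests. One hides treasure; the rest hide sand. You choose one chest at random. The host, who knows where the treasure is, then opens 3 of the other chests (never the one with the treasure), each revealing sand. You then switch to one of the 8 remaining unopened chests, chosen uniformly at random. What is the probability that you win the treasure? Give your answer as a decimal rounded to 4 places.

0.1146

Your original chest holds the treasure with probability 1/12, so the other 11 collectively hold it with probability 11/12.
The host can always find 3 empty chests to open, so the reveals don't change that 11/12; it is now spread over the 8 remaining unopened chests.
P(win by switching) = (11/12) · (1/8) = 11/96 ≈ 0.1146.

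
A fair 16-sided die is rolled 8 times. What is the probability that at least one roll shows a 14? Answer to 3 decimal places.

P(no roll shows a 14) = (15/16)^8 ≈ 0.597.
P(at least one) = 1 − 0.597 = 0.403.

0.403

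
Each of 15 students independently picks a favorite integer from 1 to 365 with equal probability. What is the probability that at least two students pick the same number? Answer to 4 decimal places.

0.2529

It's easier to compute the probability that all 15 are distinct.
P(all distinct) = 365/365 · 364/365 · ··· · 351/365 ≈ 0.7471.
So the probability of at least one match is 1 − 0.7471 = 0.2529.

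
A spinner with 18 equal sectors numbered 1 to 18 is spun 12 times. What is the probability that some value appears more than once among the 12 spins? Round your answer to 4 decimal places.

0.9923

P(all 12 different) = 18/18 · 17/18 · ··· · 7/18 ≈ 0.0077.
P(at least two equal) = 1 − 0.0077 = 0.9923.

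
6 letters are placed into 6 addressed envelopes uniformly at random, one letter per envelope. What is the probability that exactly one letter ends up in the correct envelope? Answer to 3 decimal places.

0.367

Choose which one is fixed: C(6,1) = 6 ways.
The remaining 5 must have no fixed point: D(5) = 44.
P = 6·44/720 = 11/30 ≈ 0.367.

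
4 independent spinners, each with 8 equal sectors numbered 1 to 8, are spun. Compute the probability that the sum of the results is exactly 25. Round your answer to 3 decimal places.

0.029

There are 8^4 = 4096 equally likely outcomes.
The number of ordered 4-tuples from {1,…,8} summing to 25 is 120.
P(sum = 25) = 120/4096 = 15/512 ≈ 0.029.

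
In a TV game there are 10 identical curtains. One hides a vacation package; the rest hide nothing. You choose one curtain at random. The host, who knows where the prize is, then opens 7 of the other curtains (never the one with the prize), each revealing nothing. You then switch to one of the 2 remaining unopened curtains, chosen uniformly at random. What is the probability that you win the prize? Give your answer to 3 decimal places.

Your original curtain holds the prize with probability 1/10, so the other 9 collectively hold it with probability 9/10.
The host can always find 7 empty curtains to open, so the reveals don't change that 9/10; it is now spread over the 2 remaining unopened curtains.
P(win by switching) = (9/10) · (1/2) = 9/20 ≈ 0.450.

0.450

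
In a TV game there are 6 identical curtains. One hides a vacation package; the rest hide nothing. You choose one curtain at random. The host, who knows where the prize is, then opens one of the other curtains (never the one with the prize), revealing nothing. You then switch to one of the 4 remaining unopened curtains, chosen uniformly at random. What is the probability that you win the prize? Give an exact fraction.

5/24

Your original curtain holds the prize with probability 1/6, so the other 5 collectively hold it with probability 5/6.
The host can always find an empty curtain to open, so this doesn't change that 5/6; it is now spread over the 4 remaining unopened curtains.
P(win by switching) = (5/6) · (1/4) = 5/24.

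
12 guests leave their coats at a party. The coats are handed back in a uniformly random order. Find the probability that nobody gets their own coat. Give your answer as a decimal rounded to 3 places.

0.368

This is the derangement probability: permutations of 12 with no fixed point.
D(12) = 12! · (1 − 1/1! + 1/2! − ··· + (−1)^12/12!) = 176214841.
P = 176214841/479001600 = 16019531/43545600 ≈ 0.368.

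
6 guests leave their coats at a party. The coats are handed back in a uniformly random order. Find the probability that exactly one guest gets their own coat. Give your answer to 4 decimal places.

Choose which one is fixed: C(6,1) = 6 ways.
The remaining 5 must have no fixed point: D(5) = 44.
P = 6·44/720 = 11/30 ≈ 0.3667.

0.3667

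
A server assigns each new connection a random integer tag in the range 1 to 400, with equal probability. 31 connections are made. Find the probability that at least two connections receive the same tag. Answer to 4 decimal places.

It's easier to compute the probability that all 31 are distinct.
P(all distinct) = 400/400 · 399/400 · ··· · 370/400 ≈ 0.3032.
So the probability of at least one match is 1 − 0.3032 = 0.6968.

0.6968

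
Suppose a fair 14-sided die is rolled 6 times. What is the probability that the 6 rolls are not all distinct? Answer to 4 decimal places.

P(all 6 different) = 14/14 · 13/14 · ··· · 9/14 ≈ 0.2872.
P(at least two equal) = 1 − 0.2872 = 0.7128.

0.7128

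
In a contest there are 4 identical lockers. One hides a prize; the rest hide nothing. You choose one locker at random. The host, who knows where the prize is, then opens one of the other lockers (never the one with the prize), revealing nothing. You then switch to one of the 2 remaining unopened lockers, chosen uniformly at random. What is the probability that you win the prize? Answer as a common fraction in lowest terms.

3/8

Your original locker holds the prize with probability 1/4, so the other 3 collectively hold it with probability 3/4.
The host can always find an empty locker to open, so this doesn't change that 3/4; it is now spread over the 2 remaining unopened lockers.
P(win by switching) = (3/4) · (1/2) = 3/8.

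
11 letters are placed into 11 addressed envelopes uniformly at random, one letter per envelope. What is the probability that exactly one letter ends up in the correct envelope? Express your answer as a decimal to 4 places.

Choose which one is fixed: C(11,1) = 11 ways.
The remaining 10 must have no fixed point: D(10) = 1334961.
P = 11·1334961/39916800 = 16481/44800 ≈ 0.3679.

0.3679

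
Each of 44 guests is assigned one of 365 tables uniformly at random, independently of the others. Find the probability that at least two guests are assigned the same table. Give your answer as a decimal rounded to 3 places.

0.933

It's easier to compute the probability that all 44 are distinct.
P(all distinct) = 365/365 · 364/365 · ··· · 322/365 ≈ 0.067.
So the probability of at least one match is 1 − 0.067 = 0.933.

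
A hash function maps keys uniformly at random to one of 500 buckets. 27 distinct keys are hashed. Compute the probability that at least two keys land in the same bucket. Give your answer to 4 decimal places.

It's easier to compute the probability that all 27 are distinct.
P(all distinct) = 500/500 · 499/500 · ··· · 474/500 ≈ 0.4893.
So the probability of at least one match is 1 − 0.4893 = 0.5107.

0.5107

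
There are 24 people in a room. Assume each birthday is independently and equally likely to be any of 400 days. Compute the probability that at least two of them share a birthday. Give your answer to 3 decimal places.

0.505

It's easier to compute the probability that all 24 are distinct.
P(all distinct) = 400/400 · 399/400 · ··· · 377/400 ≈ 0.495.
So the probability of at least one match is 1 − 0.495 = 0.505.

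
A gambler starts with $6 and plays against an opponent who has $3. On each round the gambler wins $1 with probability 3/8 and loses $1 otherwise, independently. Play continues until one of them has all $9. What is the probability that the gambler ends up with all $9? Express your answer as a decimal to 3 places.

Let r = q/p = (5/8)/(3/8) = 5/3. The recurrence P(i) = p·P(i+1) + q·P(i−1) with P(0)=0, P(9)=1 gives P(i) = (1 − r^i)/(1 − r^9).
P(6) = (1 − (5/3)^6) / (1 − (5/3)^9) = 4104/19729 ≈ 0.208.

0.208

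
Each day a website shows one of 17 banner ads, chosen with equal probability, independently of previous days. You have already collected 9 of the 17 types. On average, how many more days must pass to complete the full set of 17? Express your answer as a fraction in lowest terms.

Starting from 9 distinct types, each trial gives a new one with probability (17−i)/17 when i types are held, so the wait for the next new type is 17/(17−i).
E = 17/8 + 17/7 + 17/6 + 17/5 + 17/4 + 17/3 + 17/2 + 17/1 = 12937/280.

12937/280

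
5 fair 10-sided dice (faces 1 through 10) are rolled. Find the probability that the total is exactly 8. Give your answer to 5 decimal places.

There are 10^5 = 100000 equally likely outcomes.
The number of ordered 5-tuples from {1,…,10} summing to 8 is 35.
P(sum = 8) = 35/100000 = 7/20000 ≈ 0.00035.

0.00035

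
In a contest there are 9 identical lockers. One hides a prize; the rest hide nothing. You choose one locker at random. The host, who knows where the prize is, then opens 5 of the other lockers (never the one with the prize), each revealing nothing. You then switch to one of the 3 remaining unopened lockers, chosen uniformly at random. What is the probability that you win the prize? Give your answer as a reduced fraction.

8/27

Your original locker holds the prize with probability 1/9, so the other 8 collectively hold it with probability 8/9.
The host can always find 5 empty lockers to open, so the reveals don't change that 8/9; it is now spread over the 3 remaining unopened lockers.
P(win by switching) = (8/9) · (1/3) = 8/27.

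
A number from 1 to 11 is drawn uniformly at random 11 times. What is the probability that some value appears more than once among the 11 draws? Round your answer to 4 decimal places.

P(all 11 different) = 11/11 · 10/11 · ··· · 1/11 ≈ 0.0001.
P(at least two equal) = 1 − 0.0001 = 0.9999.

0.9999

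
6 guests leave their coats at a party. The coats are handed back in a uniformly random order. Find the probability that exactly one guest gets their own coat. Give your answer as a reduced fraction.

11/30

Choose which one is fixed: C(6,1) = 6 ways.
The remaining 5 must have no fixed point: D(5) = 44.
P = 6·44/720 = 11/30.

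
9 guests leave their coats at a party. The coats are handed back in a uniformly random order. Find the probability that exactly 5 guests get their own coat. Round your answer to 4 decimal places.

Choose which 5 of the 9 are fixed: C(9,5) = 126 ways.
The remaining 4 must have no fixed point: D(4) = 9.
P = 126·9/362880 = 1/320 ≈ 0.0031.

0.0031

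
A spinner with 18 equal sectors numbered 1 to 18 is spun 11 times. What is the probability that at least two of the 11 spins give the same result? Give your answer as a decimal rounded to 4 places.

0.9802

P(all 11 different) = 18/18 · 17/18 · ··· · 8/18 ≈ 0.0198.
P(at least two equal) = 1 − 0.0198 = 0.9802.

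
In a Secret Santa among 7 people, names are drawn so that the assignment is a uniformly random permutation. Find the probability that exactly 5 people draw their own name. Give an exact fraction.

1/240

Choose which 5 of the 7 are fixed: C(7,5) = 21 ways.
The remaining 2 must have no fixed point: D(2) = 1.
P = 21·1/5040 = 1/240.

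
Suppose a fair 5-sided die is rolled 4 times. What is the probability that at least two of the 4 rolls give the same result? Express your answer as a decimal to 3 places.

P(all 4 different) = 5/5 · 4/5 · ··· · 2/5 ≈ 0.192.
P(at least two equal) = 1 − 0.192 = 0.808.

0.808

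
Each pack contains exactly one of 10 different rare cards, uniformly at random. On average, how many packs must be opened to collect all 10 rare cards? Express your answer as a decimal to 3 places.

After i distinct types are collected, each trial gives a new one with probability (10−i)/10, so the expected wait for the next new type is 10/(10−i).
E = 10/10 + 10/9 + 10/8 + 10/7 + 10/6 + 10/5 + 10/4 + 10/3 + 10/2 + 10/1 = 7381/252 ≈ 29.290.

29.290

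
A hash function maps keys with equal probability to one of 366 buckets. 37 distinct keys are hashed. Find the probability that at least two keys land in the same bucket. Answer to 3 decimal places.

It's easier to compute the probability that all 37 are distinct.
P(all distinct) = 366/366 · 365/366 · ··· · 330/366 ≈ 0.152.
So the probability of at least one match is 1 − 0.152 = 0.848.

0.848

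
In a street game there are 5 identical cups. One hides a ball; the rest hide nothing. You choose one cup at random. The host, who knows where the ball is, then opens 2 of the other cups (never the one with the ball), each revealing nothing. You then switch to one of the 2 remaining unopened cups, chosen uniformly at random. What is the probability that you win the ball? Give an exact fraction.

Your original cup holds the ball with probability 1/5, so the other 4 collectively hold it with probability 4/5.
The host can always find 2 empty cups to open, so the reveals don't change that 4/5; it is now spread over the 2 remaining unopened cups.
P(win by switching) = (4/5) · (1/2) = 2/5.

2/5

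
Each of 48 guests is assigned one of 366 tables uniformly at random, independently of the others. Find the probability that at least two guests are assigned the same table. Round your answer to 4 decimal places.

0.9602

It's easier to compute the probability that all 48 are distinct.
P(all distinct) = 366/366 · 365/366 · ··· · 319/366 ≈ 0.0398.
So the probability of at least one match is 1 − 0.0398 = 0.9602.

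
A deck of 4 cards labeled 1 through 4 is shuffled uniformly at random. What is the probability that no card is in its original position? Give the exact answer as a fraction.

3/8

This is the derangement probability: permutations of 4 with no fixed point.
D(4) = 4! · (1 − 1/1! + 1/2! − ··· + (−1)^4/4!) = 9.
P = 9/24 = 3/8.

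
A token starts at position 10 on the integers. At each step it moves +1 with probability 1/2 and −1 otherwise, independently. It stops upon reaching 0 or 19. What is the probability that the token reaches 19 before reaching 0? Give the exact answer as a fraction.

With a fair step, P(i) = ½P(i−1) + ½P(i+1) with P(0)=0, P(19)=1 has the linear solution P(i) = i/19.
P(10) = 10/19.

10/19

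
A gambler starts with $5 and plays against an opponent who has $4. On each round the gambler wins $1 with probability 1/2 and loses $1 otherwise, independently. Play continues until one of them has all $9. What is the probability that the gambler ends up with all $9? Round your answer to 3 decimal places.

With a fair step, P(i) = ½P(i−1) + ½P(i+1) with P(0)=0, P(9)=1 has the linear solution P(i) = i/9.
P(5) = 5/9 ≈ 0.556.

0.556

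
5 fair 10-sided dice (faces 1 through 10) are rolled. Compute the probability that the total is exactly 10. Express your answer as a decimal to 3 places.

There are 10^5 = 100000 equally likely outcomes.
The number of ordered 5-tuples from {1,…,10} summing to 10 is 126.
P(sum = 10) = 126/100000 = 63/50000 ≈ 0.001.

0.001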